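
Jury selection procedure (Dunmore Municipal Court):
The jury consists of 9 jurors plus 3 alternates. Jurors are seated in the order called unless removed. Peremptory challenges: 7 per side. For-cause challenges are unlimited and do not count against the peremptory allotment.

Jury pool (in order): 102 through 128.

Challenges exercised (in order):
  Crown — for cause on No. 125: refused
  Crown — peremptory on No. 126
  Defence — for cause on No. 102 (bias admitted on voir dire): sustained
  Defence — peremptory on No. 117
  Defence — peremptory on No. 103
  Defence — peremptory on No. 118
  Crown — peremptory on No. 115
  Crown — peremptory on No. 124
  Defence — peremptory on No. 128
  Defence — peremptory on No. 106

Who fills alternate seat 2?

116

Removed: #102, #103, #106, #115, #117, #118, #124, #126, #128. (#125 stays — for-cause denied.)
Seating in order: seats 1–9 → #104, #105, #107, #108, #109, #110, #111, #112, #113; alternates → #114, #116, #119.
So alternate 2 is #116.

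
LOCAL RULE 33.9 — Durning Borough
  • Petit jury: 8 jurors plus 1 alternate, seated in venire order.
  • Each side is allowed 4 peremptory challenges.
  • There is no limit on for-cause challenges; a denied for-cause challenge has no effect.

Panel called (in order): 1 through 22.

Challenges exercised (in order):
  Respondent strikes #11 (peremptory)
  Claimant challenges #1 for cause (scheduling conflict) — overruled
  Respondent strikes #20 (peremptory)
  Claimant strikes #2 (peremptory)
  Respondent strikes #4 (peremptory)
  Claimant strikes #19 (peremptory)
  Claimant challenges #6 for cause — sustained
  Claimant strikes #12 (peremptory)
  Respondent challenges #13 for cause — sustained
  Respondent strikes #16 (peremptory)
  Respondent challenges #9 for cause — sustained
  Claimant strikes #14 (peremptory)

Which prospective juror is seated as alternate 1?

Removed: #2, #4, #6, #9, #11, #12, #13, #14, #16, #19, #20. (#1 stays — for-cause denied.)
Seating in order: seats 1–8 → #1, #3, #5, #7, #8, #10, #15, #17; alternates → #18.
So alternate 1 is #18.

18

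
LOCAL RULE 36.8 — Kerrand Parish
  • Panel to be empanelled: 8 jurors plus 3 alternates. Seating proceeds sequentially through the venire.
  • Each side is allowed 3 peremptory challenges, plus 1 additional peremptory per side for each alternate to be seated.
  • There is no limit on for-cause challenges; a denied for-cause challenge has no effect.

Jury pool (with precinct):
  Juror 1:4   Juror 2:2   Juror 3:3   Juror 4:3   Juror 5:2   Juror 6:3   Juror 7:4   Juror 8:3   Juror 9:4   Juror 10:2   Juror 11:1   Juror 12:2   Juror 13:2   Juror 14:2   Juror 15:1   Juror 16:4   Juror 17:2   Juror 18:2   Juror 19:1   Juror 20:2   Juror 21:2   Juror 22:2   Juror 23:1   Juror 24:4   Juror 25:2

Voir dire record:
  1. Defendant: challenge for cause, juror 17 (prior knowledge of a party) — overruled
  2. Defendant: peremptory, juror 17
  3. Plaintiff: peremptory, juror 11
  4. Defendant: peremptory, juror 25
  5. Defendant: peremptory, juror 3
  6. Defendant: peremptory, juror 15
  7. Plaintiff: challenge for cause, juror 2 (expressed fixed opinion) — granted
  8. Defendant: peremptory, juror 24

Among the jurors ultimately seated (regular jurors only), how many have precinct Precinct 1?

0

Removed: #2, #3, #11, #15, #17, #24, #25.
Seated jurors 1–8: #1, #4, #5, #6, #7, #8, #9, #10 (alternates #12, #13, #14 not counted).
None of those are in Precinct 1 → 0.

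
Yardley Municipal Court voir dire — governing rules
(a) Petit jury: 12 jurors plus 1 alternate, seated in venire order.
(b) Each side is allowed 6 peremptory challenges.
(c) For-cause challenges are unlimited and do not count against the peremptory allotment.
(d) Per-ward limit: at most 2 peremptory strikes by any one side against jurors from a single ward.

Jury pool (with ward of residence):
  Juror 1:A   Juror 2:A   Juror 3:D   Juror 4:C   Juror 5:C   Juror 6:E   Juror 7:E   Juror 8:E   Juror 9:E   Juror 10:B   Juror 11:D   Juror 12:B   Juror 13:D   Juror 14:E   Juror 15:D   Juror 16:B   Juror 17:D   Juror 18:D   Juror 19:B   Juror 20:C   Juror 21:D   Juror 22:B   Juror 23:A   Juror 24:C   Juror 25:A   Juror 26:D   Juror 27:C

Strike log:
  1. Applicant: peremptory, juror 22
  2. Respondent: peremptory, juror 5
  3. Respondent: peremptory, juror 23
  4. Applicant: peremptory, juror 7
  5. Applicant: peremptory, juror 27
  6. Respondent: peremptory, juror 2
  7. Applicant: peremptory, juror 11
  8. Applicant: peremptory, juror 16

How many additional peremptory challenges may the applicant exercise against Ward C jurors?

1

Applicant peremptories so far: #22, #7, #27, #11, #16 — 5 of 6 used, 1 left overall.
Against Ward C: #27 — 1 used; per-ward cap 2 leaves 1.
Binding limit: min(1, 1) = 1.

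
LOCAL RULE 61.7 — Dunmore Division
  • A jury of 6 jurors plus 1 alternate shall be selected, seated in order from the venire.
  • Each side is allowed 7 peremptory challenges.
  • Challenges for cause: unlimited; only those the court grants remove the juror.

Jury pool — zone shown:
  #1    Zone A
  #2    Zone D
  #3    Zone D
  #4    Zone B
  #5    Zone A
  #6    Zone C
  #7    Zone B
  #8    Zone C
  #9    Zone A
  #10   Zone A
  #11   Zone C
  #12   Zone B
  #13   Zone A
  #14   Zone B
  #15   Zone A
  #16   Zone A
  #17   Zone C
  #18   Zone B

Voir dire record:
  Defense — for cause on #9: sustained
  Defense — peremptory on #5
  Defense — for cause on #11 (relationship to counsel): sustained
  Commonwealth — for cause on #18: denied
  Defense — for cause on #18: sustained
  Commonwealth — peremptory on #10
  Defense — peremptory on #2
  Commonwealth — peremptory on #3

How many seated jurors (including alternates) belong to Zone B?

3

Removed: #2, #3, #5, #9, #10, #11, #18.
Seated (7 incl. alternates): #1, #4, #6, #7, #8, #12, #13.
Of those, in Zone B: #4, #7, #12 → 3.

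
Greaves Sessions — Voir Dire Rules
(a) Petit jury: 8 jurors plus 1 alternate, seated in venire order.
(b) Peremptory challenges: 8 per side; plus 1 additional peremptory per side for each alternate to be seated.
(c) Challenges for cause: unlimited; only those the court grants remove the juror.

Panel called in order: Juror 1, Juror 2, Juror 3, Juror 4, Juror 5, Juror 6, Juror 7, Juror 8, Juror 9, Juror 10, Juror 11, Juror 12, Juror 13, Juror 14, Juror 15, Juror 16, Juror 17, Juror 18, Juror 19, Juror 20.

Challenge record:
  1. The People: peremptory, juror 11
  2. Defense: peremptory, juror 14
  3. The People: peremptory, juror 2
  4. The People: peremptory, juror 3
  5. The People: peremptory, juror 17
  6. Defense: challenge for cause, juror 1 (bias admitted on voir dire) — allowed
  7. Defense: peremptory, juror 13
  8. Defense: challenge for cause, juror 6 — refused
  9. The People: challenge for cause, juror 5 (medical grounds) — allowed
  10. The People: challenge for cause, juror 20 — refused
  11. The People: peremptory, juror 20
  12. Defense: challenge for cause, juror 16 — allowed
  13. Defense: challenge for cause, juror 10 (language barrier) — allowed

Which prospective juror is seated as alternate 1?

Removed: #1, #2, #3, #5, #10, #11, #13, #14, #16, #17, #20. (#6 stays — for-cause denied.)
Seating in order: seats 1–8 → #4, #6, #7, #8, #9, #12, #15, #18; alternates → #19.
So alternate 1 is #19.

19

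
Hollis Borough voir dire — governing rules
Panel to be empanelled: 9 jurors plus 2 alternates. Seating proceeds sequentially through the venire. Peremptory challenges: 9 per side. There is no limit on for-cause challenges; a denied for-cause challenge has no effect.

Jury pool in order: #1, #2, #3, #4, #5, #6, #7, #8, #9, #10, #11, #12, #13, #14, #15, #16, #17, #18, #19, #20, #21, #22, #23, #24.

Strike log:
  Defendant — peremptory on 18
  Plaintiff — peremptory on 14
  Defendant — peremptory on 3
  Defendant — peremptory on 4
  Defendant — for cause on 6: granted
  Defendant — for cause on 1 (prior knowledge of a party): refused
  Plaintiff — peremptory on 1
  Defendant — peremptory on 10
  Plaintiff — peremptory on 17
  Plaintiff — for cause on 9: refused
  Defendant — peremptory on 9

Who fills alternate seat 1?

Removed: #1, #3, #4, #6, #9, #10, #14, #17, #18.
Filling seats in venire order through position 10: #2, #5, #7, #8, #11, #12, #13, #15, #16, #19.
So alternate 1 is #19.

19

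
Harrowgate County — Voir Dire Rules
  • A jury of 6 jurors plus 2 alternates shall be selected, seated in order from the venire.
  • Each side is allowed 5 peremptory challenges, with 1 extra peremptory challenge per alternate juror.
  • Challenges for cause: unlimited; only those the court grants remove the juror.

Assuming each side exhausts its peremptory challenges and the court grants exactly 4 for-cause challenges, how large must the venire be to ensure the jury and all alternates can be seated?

26

Seats to fill: 6 + 2 alternates = 8.
Peremptories: 5 + 1×2 = 7 per side × 2 sides = 14.
For-cause removals: 4.
Minimum venire: 8 + 14 + 4 = 26.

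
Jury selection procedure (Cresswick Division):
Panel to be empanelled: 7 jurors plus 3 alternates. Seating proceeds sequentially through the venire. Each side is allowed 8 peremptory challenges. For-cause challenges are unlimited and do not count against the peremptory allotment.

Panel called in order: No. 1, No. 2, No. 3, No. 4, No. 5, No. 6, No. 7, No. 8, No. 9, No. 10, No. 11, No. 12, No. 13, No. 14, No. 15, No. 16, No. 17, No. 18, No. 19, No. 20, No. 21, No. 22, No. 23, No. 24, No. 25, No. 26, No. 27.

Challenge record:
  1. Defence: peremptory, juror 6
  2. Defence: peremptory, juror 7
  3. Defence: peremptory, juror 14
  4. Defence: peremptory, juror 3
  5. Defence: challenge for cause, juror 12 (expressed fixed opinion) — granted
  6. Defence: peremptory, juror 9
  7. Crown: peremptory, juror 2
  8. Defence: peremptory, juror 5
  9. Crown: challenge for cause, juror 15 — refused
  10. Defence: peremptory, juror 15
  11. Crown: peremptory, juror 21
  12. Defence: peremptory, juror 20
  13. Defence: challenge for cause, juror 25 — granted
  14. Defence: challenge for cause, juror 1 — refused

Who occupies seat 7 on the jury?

Removed: #2, #3, #5, #6, #7, #9, #12, #14, #15, #20, #21, #25. (#1 stays — for-cause denied.)
Filling seats in venire order through position 7: #1, #4, #8, #10, #11, #13, #16.
So seat 7 is #16.

16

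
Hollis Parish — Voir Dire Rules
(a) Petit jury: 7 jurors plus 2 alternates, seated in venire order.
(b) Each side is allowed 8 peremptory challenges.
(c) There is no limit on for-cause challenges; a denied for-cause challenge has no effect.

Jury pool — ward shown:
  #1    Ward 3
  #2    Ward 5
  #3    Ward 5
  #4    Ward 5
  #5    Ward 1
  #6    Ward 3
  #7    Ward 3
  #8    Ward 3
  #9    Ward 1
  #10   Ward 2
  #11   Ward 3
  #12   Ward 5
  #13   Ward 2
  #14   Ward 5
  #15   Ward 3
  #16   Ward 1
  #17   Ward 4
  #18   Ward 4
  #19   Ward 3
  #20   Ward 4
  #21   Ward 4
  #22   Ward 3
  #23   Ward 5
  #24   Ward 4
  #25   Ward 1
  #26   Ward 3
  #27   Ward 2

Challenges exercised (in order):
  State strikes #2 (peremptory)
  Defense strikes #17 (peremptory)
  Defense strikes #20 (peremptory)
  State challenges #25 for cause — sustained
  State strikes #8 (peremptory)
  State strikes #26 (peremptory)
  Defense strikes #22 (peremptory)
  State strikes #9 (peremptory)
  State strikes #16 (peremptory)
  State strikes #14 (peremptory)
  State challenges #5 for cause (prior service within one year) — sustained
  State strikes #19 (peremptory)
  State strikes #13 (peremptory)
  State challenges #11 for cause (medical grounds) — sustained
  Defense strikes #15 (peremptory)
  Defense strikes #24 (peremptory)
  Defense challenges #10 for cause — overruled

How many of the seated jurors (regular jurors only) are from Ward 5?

3

Removed: #2, #5, #8, #9, #11, #13, #14, #15, #16, #17, #19, #20, #22, #24, #25, #26.
Seated jurors 1–7: #1, #3, #4, #6, #7, #10, #12 (alternates #18, #21 not counted).
Of those, in Ward 5: #3, #4, #12 → 3.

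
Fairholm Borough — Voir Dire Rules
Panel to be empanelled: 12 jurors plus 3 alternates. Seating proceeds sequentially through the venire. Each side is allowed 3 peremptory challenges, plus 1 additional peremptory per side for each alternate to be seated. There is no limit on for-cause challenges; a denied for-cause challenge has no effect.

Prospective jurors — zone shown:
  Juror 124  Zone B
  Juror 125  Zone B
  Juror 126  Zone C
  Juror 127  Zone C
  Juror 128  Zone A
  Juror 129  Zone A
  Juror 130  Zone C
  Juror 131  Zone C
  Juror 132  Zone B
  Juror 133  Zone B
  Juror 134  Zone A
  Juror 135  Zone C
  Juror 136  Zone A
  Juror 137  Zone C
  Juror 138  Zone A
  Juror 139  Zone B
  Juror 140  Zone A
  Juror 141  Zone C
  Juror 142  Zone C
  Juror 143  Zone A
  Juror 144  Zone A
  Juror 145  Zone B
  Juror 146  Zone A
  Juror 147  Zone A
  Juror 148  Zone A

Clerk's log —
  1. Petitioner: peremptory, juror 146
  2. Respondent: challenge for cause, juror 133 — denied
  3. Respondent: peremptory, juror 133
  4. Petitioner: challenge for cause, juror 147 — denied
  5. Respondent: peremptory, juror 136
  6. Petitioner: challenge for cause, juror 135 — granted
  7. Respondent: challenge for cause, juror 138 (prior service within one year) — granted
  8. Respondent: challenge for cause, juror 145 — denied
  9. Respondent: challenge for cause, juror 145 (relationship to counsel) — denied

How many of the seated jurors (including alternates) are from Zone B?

Removed: #133, #135, #136, #138, #146.
Seated (15 incl. alternates): #124, #125, #126, #127, #128, #129, #130, #131, #132, #134, #137, #139, #140, #141, #142.
Of those, in Zone B: #124, #125, #132, #139 → 4.

4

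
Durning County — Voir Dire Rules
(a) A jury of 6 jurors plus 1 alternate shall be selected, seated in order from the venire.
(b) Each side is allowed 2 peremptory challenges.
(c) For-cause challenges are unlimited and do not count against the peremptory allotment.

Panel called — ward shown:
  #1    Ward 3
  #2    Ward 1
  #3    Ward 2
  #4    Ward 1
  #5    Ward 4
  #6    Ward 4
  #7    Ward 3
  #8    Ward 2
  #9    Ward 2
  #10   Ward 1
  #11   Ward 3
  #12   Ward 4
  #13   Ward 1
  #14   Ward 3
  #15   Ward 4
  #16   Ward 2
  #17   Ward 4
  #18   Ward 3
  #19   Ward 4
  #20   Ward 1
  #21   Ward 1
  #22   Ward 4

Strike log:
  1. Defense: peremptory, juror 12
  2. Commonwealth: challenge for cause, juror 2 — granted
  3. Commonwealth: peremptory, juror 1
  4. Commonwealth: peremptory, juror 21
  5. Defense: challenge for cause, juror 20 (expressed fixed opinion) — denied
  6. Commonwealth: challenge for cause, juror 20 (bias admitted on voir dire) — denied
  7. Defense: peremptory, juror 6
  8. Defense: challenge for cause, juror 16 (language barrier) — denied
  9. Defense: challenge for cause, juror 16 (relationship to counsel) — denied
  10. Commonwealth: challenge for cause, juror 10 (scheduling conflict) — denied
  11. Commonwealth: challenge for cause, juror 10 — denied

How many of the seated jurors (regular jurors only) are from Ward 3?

1

Removed: #1, #2, #6, #12, #21.
Seated jurors 1–6: #3, #4, #5, #7, #8, #9 (alternates #10 not counted).
Of those, in Ward 3: #7 → 1.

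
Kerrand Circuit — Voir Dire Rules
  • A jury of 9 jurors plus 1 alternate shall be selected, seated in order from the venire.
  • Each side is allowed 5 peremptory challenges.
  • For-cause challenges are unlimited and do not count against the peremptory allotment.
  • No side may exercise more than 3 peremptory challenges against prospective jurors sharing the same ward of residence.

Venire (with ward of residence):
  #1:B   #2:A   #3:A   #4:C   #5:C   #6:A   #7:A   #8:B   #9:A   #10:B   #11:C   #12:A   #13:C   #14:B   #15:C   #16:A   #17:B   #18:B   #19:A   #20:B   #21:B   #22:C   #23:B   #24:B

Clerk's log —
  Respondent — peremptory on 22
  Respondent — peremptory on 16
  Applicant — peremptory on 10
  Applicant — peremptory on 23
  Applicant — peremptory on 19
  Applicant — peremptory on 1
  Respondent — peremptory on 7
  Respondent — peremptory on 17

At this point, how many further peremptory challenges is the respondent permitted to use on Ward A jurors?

1

Respondent peremptories so far: #22, #16, #7, #17 — 4 of 5 used, 1 left overall.
Against Ward A: #16, #7 — 2 used; per-ward cap 3 leaves 1.
Binding limit: min(1, 1) = 1.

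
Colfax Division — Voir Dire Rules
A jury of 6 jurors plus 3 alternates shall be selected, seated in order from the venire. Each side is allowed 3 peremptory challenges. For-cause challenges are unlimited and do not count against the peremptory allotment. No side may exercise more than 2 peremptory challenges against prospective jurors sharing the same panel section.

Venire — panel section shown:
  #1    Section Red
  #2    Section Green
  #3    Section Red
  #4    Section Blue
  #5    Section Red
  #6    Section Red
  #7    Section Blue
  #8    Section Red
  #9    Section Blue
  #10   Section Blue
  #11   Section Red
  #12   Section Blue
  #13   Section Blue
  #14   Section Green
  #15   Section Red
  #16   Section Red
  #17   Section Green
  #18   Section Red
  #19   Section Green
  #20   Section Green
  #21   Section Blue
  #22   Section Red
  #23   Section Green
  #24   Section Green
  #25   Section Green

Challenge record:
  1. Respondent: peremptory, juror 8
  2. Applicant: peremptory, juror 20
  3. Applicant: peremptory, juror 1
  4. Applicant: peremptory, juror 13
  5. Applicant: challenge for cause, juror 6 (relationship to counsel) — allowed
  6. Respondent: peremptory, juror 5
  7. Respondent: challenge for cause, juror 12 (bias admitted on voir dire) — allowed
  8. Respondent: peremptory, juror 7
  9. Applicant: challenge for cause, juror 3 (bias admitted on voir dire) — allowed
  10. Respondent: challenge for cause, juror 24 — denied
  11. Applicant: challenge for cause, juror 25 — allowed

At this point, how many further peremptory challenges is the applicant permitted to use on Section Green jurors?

0

Applicant peremptories so far: #20, #1, #13 — 3 of 3 used, 0 left overall.
Against Section Green: #20 — 1 used; per-section cap 2 leaves 1.
Binding limit: min(0, 1) = 0.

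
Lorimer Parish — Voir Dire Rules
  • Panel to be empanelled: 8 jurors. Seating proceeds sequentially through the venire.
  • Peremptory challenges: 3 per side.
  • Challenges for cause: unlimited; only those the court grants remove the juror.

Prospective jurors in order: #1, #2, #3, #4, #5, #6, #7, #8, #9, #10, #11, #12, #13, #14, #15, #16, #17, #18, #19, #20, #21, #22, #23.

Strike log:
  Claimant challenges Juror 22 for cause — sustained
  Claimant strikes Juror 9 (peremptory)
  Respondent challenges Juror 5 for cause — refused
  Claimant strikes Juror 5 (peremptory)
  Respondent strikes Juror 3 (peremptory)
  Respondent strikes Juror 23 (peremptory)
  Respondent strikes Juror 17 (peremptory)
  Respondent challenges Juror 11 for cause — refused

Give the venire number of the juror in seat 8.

Removed: #3, #5, #9, #17, #22, #23. (#11 stays — for-cause denied.)
Seating in order: seats 1–8 → #1, #2, #4, #6, #7, #8, #10, #11.
So seat 8 is #11.

11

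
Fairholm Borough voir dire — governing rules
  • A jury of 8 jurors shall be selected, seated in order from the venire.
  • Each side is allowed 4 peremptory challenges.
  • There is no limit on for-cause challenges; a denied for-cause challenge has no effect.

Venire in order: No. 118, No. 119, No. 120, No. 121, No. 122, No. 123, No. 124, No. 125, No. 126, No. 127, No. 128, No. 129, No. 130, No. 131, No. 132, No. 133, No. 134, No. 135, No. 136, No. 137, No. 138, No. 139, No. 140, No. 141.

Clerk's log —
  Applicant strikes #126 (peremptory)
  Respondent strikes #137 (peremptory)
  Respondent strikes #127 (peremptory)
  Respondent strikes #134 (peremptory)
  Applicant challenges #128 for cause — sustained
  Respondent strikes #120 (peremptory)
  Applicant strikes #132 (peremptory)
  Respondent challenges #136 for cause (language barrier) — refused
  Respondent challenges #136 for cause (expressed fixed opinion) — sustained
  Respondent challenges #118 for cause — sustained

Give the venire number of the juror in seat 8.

130

Removed: #118, #120, #126, #127, #128, #132, #134, #136, #137.
Seating in order: seats 1–8 → #119, #121, #122, #123, #124, #125, #129, #130.
So seat 8 is #130.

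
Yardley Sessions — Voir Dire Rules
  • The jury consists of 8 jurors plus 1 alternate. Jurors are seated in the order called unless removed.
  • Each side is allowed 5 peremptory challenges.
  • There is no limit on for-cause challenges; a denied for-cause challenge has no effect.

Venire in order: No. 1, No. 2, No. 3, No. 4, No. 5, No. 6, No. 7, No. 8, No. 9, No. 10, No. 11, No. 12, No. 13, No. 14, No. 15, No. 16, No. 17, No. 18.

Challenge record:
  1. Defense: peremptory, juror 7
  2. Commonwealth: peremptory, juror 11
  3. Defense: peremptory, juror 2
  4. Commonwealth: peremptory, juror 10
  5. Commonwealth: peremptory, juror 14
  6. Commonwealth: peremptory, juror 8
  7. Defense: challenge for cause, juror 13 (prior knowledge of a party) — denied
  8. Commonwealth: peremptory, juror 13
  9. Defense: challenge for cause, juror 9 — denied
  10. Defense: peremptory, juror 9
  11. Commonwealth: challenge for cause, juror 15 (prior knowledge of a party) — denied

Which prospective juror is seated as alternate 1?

Removed: #2, #7, #8, #9, #10, #11, #13, #14. (#15 stays — for-cause denied.)
Filling seats in venire order through position 9: #1, #3, #4, #5, #6, #12, #15, #16, #17.
So alternate 1 is #17.

17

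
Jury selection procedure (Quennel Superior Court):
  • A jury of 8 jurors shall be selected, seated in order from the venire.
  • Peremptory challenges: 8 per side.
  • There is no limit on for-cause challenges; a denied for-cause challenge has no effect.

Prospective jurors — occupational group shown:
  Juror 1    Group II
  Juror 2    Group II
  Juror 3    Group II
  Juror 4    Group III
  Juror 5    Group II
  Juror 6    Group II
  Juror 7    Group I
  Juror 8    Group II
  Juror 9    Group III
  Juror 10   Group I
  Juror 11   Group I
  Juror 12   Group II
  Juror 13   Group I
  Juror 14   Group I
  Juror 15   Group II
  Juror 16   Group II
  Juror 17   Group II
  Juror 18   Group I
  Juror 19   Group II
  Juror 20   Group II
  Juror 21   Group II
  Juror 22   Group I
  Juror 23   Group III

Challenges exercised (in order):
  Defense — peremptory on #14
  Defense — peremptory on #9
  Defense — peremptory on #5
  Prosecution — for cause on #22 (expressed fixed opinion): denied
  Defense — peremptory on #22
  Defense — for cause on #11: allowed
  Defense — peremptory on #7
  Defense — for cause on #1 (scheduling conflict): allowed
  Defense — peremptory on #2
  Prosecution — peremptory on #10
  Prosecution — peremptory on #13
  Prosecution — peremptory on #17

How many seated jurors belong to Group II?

Removed: #1, #2, #5, #7, #9, #10, #11, #13, #14, #17, #22.
Seated jurors 1–8: #3, #4, #6, #8, #12, #15, #16, #18.
Of those, in Group II: #3, #6, #8, #12, #15, #16 → 6.

6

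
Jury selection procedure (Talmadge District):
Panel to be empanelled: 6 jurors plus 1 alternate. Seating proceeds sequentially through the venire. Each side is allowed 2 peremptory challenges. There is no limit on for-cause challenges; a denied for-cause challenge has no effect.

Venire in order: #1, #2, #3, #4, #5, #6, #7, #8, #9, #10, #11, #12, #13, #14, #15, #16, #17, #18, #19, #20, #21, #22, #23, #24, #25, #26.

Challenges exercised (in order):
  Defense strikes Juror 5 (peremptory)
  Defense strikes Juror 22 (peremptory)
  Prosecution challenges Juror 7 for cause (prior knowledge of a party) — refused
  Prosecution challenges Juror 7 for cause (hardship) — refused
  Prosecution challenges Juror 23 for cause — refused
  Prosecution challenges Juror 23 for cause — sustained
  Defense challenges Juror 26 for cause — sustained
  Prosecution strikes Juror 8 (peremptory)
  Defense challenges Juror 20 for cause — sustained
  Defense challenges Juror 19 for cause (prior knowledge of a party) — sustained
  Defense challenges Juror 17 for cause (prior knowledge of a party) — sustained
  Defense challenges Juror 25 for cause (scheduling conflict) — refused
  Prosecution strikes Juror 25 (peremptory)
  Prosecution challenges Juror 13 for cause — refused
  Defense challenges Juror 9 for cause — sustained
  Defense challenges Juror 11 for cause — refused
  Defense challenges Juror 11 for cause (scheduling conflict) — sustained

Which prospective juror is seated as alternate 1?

Removed: #5, #8, #9, #11, #17, #19, #20, #22, #23, #25, #26. (#7, #13 stay — for-cause denied.)
Filling seats in venire order through position 7: #1, #2, #3, #4, #6, #7, #10.
So alternate 1 is #10.

10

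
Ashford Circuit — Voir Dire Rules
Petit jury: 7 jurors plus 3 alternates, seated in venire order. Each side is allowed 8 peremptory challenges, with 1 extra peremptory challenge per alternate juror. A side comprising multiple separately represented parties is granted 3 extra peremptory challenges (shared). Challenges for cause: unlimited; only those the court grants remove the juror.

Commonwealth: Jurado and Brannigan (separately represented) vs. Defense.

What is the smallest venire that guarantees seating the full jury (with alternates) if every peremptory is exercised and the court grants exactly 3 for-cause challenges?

Seats to fill: 7 + 3 alternates = 10.
Peremptories — Commonwealth: 8 + 1×3 + 3 = 14; Defense: 8 + 1×3 = 11; total 25.
For-cause removals: 3.
Minimum venire: 10 + 25 + 3 = 38.

38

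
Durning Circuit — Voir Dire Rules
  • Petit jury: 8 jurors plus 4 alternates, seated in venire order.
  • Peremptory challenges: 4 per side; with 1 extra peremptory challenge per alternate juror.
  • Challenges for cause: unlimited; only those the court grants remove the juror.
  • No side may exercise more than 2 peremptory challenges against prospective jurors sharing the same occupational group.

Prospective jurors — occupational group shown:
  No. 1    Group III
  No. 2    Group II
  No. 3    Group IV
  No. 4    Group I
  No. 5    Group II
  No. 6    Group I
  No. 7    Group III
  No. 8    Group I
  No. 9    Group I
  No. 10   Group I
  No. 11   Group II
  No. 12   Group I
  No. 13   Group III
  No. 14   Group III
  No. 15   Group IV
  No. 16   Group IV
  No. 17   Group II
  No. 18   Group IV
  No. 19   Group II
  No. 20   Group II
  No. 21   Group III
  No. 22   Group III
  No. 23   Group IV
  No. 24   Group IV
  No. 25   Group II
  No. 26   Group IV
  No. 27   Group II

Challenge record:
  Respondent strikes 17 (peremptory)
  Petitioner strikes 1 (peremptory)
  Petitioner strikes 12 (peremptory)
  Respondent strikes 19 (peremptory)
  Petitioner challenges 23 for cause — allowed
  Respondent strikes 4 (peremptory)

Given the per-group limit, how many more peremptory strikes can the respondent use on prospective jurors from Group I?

1

Respondent peremptories so far: #17, #19, #4 — 3 of 8 used, 5 left overall.
Against Group I: #4 — 1 used; per-group cap 2 leaves 1.
Binding limit: min(5, 1) = 1.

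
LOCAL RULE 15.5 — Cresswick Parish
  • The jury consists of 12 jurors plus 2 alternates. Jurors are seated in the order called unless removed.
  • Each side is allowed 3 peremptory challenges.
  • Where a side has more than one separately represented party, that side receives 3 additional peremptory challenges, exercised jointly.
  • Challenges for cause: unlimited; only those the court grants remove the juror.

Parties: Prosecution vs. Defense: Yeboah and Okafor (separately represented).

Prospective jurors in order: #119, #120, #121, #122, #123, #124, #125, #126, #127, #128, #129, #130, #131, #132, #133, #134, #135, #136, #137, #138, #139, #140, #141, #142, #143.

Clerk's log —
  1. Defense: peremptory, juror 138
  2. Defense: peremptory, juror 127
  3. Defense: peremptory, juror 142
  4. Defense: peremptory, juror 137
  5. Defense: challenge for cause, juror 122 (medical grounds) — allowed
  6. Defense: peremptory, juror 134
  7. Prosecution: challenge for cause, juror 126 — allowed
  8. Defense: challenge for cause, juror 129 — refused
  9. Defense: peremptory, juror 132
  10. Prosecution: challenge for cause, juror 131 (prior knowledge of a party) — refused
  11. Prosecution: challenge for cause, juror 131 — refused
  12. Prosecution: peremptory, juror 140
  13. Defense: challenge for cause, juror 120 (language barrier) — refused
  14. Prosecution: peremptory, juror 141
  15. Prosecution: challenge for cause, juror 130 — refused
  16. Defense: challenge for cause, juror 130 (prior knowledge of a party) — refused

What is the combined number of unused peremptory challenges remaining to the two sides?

Prosecution allotment: 3. Defense allotment: 3 base + 3 multi-party = 6.
Prosecution peremptories used: #140, #141 — 2 (for-cause on #126, #131, #131, #130 don't count).
Defense peremptories used: #138, #127, #142, #137, #134, #132 — 6 (for-cause on #122, #129, #120, #130 don't count).
Remaining: (3 − 2) + (6 − 6) = 1.

1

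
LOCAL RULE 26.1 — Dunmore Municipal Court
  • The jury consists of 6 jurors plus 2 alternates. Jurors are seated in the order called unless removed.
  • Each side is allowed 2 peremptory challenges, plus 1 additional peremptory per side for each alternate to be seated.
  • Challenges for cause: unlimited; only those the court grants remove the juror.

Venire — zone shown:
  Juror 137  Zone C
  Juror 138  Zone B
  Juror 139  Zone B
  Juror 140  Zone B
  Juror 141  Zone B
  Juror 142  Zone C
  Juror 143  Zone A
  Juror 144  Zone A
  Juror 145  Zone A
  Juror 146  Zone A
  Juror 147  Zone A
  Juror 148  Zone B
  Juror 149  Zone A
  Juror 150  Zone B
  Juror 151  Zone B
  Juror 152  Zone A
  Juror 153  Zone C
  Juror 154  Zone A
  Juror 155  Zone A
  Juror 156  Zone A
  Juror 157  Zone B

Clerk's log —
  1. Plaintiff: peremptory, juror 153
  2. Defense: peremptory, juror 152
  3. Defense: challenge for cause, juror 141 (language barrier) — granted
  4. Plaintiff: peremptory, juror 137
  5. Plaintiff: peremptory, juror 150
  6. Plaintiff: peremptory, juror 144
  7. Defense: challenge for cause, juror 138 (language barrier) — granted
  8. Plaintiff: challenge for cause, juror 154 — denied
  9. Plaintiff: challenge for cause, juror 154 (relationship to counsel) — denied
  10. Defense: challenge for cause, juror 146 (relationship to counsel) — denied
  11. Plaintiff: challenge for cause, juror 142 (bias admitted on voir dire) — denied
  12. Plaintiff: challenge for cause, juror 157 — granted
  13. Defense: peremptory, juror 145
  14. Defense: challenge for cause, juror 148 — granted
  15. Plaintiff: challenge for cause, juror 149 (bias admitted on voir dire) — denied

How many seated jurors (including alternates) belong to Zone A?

4

Removed: #137, #138, #141, #144, #145, #148, #150, #152, #153, #157.
Seated (8 incl. alternates): #139, #140, #142, #143, #146, #147, #149, #151.
Of those, in Zone A: #143, #146, #147, #149 → 4.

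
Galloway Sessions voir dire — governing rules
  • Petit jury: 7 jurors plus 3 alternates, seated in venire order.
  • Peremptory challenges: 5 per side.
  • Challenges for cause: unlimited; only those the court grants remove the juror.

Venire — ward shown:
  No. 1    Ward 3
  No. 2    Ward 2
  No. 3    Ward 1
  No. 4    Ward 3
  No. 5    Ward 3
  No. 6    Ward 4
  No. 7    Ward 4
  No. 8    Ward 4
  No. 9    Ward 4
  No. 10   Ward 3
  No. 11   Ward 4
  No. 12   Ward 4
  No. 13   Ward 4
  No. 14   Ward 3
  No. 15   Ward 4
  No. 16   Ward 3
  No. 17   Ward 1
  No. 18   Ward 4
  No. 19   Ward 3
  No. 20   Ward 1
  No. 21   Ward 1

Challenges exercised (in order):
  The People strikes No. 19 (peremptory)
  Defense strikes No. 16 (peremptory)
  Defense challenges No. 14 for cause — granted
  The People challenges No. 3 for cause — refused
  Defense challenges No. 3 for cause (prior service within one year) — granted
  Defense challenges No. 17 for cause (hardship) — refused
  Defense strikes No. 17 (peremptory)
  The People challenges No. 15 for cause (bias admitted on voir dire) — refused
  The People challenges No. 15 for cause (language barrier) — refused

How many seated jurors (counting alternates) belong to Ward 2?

Removed: #3, #14, #16, #17, #19.
Seated (10 incl. alternates): #1, #2, #4, #5, #6, #7, #8, #9, #10, #11.
Of those, in Ward 2: #2 → 1.

1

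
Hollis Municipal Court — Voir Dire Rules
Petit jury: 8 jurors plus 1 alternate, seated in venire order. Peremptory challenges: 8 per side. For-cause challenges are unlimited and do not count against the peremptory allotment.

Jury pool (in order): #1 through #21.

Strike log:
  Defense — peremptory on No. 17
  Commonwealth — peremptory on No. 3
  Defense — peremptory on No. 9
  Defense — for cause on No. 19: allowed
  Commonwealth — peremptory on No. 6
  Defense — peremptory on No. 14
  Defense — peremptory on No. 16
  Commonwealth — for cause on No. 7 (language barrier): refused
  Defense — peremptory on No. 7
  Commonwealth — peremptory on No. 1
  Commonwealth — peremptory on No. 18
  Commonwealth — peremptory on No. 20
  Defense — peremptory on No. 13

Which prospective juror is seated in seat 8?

Removed: #1, #3, #6, #7, #9, #13, #14, #16, #17, #18, #19, #20.
Seating in order: seats 1–8 → #2, #4, #5, #8, #10, #11, #12, #15; alternates → #21.
So seat 8 is #15.

15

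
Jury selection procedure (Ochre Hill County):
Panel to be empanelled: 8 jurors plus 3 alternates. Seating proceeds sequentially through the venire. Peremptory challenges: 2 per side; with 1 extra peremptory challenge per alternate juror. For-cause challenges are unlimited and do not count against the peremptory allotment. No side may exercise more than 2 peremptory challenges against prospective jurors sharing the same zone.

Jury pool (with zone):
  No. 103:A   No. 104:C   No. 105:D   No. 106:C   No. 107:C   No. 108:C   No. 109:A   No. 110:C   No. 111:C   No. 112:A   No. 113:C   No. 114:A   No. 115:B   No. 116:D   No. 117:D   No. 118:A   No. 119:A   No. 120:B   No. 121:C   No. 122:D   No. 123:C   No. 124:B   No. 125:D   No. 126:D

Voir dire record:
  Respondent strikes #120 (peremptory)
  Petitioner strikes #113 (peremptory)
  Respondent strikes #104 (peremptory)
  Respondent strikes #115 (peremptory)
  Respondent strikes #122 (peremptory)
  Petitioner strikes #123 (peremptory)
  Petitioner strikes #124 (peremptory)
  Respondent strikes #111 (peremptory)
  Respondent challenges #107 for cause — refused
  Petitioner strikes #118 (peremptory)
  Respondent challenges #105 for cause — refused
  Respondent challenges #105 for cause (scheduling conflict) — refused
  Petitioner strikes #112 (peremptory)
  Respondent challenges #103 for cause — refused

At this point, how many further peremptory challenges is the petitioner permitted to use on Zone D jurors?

0

Petitioner peremptories so far: #113, #123, #124, #118, #112 — 5 of 5 used, 0 left overall.
Against Zone D: none yet — per-zone cap 2 leaves 2.
Binding limit: min(0, 2) = 0.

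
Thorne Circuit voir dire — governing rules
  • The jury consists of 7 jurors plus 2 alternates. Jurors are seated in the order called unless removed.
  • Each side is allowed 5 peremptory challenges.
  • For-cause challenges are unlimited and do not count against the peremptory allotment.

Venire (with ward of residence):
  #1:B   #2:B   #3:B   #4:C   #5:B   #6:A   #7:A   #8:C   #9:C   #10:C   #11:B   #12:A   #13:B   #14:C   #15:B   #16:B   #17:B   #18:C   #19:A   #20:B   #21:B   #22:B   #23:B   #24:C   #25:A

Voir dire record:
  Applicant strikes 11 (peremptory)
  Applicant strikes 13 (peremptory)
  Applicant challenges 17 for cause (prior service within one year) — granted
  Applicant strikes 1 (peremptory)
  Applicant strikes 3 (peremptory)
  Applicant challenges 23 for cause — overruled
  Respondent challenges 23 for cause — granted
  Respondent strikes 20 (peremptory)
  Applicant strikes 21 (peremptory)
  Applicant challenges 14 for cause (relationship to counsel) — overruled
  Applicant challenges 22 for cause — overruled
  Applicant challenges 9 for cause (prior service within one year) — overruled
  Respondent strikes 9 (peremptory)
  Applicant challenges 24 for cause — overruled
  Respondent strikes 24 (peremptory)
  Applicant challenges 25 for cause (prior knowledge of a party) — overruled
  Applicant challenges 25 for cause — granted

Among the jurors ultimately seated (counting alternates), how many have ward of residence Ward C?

4

Removed: #1, #3, #9, #11, #13, #17, #20, #21, #23, #24, #25.
Seated (9 incl. alternates): #2, #4, #5, #6, #7, #8, #10, #12, #14.
Of those, in Ward C: #4, #8, #10, #14 → 4.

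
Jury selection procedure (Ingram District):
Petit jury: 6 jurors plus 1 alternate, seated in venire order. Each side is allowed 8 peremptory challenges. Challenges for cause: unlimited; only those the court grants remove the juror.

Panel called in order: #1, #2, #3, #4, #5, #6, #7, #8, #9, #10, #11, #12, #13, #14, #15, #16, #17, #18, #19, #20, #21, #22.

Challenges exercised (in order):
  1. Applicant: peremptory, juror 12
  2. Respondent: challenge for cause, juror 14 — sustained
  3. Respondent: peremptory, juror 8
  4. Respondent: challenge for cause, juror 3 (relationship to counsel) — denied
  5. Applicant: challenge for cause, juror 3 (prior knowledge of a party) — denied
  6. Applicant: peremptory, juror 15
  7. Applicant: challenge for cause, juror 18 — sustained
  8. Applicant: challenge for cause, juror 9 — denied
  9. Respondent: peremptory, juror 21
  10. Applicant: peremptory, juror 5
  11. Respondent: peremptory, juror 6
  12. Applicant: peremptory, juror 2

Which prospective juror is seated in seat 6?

Removed: #2, #5, #6, #8, #12, #14, #15, #18, #21. (#3, #9 stay — for-cause denied.)
Seating in order: seats 1–6 → #1, #3, #4, #7, #9, #10; alternates → #11.
So seat 6 is #10.

10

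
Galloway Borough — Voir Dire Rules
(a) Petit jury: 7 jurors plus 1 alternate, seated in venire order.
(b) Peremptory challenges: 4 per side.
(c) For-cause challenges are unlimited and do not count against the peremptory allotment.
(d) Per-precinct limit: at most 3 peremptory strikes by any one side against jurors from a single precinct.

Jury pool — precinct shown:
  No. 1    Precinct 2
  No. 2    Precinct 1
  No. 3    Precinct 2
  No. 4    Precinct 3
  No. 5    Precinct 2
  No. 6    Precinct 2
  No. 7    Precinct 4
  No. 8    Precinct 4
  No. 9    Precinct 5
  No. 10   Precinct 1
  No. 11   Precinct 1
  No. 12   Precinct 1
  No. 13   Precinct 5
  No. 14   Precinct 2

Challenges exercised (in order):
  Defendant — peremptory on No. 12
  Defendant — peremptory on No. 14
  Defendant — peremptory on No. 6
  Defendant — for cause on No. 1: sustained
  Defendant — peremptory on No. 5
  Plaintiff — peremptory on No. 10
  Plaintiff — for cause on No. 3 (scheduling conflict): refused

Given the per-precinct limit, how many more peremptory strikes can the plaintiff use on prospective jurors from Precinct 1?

Plaintiff peremptories so far: #10 — 1 of 4 used, 3 left overall.
Against Precinct 1: #10 — 1 used; per-precinct cap 3 leaves 2.
Binding limit: min(3, 2) = 2.

2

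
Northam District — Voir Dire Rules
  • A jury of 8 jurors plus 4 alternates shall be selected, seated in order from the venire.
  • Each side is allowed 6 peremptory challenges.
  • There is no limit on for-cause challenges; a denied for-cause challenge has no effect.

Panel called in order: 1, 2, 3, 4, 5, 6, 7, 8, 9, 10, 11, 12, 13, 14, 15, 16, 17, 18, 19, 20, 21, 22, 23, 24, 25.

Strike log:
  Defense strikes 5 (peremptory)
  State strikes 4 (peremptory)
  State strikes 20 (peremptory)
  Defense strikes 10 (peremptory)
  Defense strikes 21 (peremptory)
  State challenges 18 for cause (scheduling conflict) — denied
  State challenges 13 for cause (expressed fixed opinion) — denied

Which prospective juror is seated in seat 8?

Removed: #4, #5, #10, #20, #21. (#13, #18 stay — for-cause denied.)
Seating in order: seats 1–8 → #1, #2, #3, #6, #7, #8, #9, #11; alternates → #12, #13, #14, #15.
So seat 8 is #11.

11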